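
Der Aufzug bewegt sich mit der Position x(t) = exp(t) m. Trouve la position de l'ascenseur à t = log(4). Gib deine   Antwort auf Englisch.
Using x(t) = exp(t) and substituting t = log(4), we find x = 4.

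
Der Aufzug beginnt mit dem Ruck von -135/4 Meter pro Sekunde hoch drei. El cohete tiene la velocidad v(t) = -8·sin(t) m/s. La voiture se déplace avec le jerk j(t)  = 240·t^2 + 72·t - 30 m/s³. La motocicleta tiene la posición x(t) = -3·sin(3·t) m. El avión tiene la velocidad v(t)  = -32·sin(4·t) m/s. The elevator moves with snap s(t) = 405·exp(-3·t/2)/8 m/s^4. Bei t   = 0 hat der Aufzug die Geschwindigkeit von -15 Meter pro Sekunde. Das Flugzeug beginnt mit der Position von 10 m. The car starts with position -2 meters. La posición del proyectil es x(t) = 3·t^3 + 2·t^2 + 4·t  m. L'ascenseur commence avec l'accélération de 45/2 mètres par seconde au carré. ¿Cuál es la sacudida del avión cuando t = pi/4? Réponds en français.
Nous devons dériver notre équation de la vitesse v(t) = -32·sin(4·t) 2 fois. En dérivant la vitesse, nous obtenons l'accélération: a(t) = -128·cos(4·t). En prenant d/dt de a(t), nous trouvons j(t) = 512·sin(4·t). En utilisant j(t) = 512·sin(4·t) et en substituant t = pi/4, nous trouvons j = 0.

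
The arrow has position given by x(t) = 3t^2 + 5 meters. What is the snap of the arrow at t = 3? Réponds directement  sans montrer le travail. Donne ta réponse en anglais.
s(3) = 0.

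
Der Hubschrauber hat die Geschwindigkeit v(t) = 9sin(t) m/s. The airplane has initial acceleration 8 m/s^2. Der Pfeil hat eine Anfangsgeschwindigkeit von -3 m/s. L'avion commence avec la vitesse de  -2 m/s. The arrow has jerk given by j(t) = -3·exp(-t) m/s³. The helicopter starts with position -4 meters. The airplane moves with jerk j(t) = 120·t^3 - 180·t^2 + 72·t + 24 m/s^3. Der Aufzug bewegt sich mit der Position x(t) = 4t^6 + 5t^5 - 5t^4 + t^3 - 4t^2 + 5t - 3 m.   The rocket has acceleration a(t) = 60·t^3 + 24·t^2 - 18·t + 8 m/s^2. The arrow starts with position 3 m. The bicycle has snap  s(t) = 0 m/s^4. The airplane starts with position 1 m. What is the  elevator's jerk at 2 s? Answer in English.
To solve this, we need to take 3 derivatives of our position equation x(t) = 4·t^6 + 5·t^5 - 5·t^4 + t^3 - 4·t^2 + 5·t - 3. The derivative of position gives velocity: v(t) = 24·t^5 + 25·t^4 - 20·t^3 + 3·t^2 - 8·t + 5. Taking d/dt of v(t), we find a(t) = 120·t^4 + 100·t^3 - 60·t^2 + 6·t - 8. Taking d/dt of a(t), we find j(t) = 480·t^3 + 300·t^2 - 120·t + 6. We have jerk j(t) = 480·t^3 + 300·t^2 - 120·t + 6. Substituting t = 2: j(2) = 4806.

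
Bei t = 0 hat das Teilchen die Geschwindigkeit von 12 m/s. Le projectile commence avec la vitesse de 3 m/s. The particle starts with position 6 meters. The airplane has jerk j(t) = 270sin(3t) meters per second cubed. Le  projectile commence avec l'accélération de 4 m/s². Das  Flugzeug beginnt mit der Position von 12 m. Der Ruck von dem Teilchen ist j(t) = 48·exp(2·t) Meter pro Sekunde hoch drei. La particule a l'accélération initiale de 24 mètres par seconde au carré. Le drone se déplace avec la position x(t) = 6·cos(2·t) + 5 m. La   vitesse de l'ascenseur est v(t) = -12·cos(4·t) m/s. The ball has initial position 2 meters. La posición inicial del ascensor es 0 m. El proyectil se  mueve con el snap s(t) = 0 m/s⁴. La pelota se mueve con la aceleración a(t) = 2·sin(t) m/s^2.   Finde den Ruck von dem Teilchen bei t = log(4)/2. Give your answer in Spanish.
Tenemos la sacudida j(t) = 48·exp(2·t). Sustituyendo t = log(4)/2: j(log(4)/2) = 192.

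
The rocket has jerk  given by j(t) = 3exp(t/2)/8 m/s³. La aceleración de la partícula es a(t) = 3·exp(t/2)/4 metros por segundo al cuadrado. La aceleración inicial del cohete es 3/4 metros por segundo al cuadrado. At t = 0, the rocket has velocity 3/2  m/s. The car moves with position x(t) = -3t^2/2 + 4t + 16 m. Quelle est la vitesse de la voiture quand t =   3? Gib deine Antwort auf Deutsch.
Um dies zu lösen, müssen wir 1 Ableitung unserer Gleichung für die Position x(t) = -3·t^2/2 + 4·t + 16 nehmen. Mit d/dt von x(t) finden wir v(t) = 4 - 3·t. Aus der Gleichung für die Geschwindigkeit v(t) = 4 - 3·t, setzen wir t = 3 ein und erhalten v = -5.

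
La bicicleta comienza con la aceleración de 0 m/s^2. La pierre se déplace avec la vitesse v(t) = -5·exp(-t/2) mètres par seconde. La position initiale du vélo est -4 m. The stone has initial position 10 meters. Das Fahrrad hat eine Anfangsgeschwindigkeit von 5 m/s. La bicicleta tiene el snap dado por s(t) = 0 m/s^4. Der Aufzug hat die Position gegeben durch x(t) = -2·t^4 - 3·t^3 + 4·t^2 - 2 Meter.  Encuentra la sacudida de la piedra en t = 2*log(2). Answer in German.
Wir müssen unsere Gleichung für die Geschwindigkeit v(t) = -5·exp(-t/2) 2-mal ableiten. Durch Ableiten von der Geschwindigkeit erhalten wir die Beschleunigung: a(t) = 5·exp(-t/2)/2. Durch Ableiten von der Beschleunigung erhalten wir den Ruck: j(t) = -5·exp(-t/2)/4. Wir haben den Ruck j(t) = -5·exp(-t/2)/4. Durch Einsetzen von t = 2*log(2): j(2*log(2)) = -5/8.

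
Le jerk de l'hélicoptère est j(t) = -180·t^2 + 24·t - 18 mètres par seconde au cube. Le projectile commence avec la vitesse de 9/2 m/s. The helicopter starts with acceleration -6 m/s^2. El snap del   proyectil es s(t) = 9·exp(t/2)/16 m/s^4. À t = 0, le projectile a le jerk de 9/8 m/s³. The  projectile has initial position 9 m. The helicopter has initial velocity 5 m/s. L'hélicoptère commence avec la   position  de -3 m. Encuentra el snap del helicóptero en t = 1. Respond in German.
Ausgehend von dem Ruck j(t) = -180·t^2 + 24·t - 18, nehmen wir 1 Ableitung. Mit d/dt von j(t) finden wir s(t) = 24 - 360·t. Wir haben den Snap s(t) = 24 - 360·t. Durch Einsetzen von t = 1: s(1) = -336.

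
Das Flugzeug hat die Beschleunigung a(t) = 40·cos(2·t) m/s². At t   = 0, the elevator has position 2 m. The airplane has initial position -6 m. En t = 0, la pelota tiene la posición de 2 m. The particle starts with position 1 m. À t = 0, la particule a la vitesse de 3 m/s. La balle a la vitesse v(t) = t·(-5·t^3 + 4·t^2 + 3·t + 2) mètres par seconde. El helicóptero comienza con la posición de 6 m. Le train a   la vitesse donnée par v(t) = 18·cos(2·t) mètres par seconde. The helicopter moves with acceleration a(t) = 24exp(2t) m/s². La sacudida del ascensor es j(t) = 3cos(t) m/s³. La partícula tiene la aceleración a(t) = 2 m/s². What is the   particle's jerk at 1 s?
Starting from acceleration a(t) = 2, we take 1 derivative. Differentiating acceleration, we get jerk: j(t) = 0. From the given jerk equation j(t) = 0, we substitute t = 1 to get j = 0.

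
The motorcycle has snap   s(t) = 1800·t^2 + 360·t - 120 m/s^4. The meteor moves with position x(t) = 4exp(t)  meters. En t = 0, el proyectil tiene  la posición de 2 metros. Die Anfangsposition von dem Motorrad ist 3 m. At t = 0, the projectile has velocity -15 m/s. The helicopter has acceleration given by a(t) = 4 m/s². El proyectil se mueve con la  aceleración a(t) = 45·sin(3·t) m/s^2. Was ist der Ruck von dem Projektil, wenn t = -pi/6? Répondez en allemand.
Wir müssen unsere Gleichung für die Beschleunigung a(t) = 45·sin(3·t) 1-mal ableiten. Mit d/dt von a(t) finden wir j(t) = 135·cos(3·t). Wir haben den Ruck j(t) = 135·cos(3·t). Durch Einsetzen von t = -pi/6: j(-pi/6) = 0.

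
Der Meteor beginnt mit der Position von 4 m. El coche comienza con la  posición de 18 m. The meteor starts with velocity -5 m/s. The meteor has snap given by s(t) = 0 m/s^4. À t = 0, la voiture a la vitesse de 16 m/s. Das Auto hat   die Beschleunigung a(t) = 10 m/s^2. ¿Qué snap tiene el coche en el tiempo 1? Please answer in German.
Wir müssen unsere Gleichung für die Beschleunigung a(t) = 10 2-mal ableiten. Durch Ableiten von der Beschleunigung erhalten wir den Ruck: j(t) = 0. Durch Ableiten von dem Ruck erhalten wir den Snap: s(t) = 0. Mit s(t) = 0 und Einsetzen von t = 1, finden wir s = 0.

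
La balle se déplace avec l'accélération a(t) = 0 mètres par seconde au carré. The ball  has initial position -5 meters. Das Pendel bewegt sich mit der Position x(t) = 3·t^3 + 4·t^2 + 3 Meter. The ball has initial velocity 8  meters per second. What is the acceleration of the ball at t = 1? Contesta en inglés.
Using a(t) = 0 and substituting t = 1, we find a = 0.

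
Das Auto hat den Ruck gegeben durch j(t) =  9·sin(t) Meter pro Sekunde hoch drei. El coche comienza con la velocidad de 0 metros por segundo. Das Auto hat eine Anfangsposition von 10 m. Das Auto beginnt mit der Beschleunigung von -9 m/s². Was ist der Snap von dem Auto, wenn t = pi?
Wir müssen unsere Gleichung für den Ruck j(t) = 9·sin(t) 1-mal ableiten. Die Ableitung von dem Ruck ergibt den Snap: s(t) = 9·cos(t). Aus der Gleichung für den Snap s(t) = 9·cos(t), setzen wir t = pi ein und erhalten s = -9.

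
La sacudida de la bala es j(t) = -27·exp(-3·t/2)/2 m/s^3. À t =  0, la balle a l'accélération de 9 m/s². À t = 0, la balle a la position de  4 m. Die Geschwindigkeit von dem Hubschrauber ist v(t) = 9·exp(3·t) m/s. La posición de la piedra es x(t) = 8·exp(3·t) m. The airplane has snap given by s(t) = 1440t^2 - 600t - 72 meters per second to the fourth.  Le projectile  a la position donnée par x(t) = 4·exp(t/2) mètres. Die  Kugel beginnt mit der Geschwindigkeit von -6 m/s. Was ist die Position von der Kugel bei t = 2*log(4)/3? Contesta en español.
Partiendo de la sacudida j(t) = -27·exp(-3·t/2)/2, tomamos 3 antiderivadas. Tomando ∫j(t)dt y aplicando a(0) = 9, encontramos a(t) = 9·exp(-3·t/2). Integrando la aceleración y usando la condición inicial v(0) = -6, obtenemos v(t) = -6·exp(-3·t/2). La integral de la velocidad es la posición. Usando x(0) = 4, obtenemos x(t) = 4·exp(-3·t/2). Tenemos la posición x(t) = 4·exp(-3·t/2). Sustituyendo t = 2*log(4)/3: x(2*log(4)/3) = 1.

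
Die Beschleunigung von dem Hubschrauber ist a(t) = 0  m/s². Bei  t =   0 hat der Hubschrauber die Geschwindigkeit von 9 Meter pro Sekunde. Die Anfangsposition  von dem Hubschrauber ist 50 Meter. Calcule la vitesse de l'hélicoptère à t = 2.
Pour résoudre ceci, nous devons prendre 1 intégrale de notre équation de l'accélération a(t) = 0. L'intégrale de l'accélération est la vitesse. En utilisant v(0) = 9, nous obtenons v(t) = 9. Nous avons la vitesse v(t) = 9. En substituant t = 2: v(2) = 9.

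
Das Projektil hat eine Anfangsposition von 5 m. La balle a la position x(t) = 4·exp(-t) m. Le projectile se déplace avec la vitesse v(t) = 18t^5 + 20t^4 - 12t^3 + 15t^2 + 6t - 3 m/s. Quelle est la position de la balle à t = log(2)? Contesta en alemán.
Wir haben die Position x(t) = 4·exp(-t). Durch Einsetzen von t = log(2): x(log(2)) = 2.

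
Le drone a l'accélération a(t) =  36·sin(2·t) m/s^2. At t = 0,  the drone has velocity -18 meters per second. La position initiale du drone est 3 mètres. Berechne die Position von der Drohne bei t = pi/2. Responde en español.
Partiendo de la aceleración a(t) = 36·sin(2·t), tomamos 2 integrales. Integrando la aceleración y usando la condición inicial v(0) = -18, obtenemos v(t) = -18·cos(2·t). La integral de la velocidad, con x(0) = 3, da la posición: x(t) = 3 - 9·sin(2·t). Tenemos la posición x(t) = 3 - 9·sin(2·t). Sustituyendo t = pi/2: x(pi/2) = 3.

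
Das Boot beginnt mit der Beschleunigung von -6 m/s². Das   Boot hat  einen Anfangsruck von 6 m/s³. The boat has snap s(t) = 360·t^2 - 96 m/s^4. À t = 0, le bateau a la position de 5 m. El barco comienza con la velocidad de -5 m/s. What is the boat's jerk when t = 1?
We need to integrate our snap equation s(t) = 360·t^2 - 96 1 time. Integrating snap and using the initial condition j(0) = 6, we get j(t) = 120·t^3 - 96·t + 6. We have jerk j(t) = 120·t^3 - 96·t + 6. Substituting t = 1: j(1) = 30.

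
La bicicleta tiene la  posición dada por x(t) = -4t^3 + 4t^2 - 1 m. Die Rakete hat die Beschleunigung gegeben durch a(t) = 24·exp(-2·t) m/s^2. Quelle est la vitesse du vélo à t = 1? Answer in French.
En partant de la position x(t) = -4·t^3 + 4·t^2 - 1, nous prenons 1 dérivée. La dérivée de la position donne la vitesse: v(t) = -12·t^2 + 8·t. En utilisant v(t) = -12·t^2 + 8·t et en substituant t = 1, nous trouvons v = -4.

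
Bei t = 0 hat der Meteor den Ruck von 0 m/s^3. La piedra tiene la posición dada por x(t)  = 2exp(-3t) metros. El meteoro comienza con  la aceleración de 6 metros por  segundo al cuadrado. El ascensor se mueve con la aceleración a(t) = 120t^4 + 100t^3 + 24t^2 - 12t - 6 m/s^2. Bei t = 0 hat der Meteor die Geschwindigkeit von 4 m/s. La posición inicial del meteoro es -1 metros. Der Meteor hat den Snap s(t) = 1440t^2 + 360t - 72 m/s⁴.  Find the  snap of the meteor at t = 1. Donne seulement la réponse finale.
The answer is 1728.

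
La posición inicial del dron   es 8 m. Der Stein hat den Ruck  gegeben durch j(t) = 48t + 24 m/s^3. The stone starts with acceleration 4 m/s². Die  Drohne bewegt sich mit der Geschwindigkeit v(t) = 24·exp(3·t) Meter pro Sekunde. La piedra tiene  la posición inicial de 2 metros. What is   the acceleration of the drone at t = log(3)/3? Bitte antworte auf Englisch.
To solve this, we need to take 1 derivative of our velocity equation v(t) = 24·exp(3·t). The derivative of velocity gives acceleration: a(t) = 72·exp(3·t). Using a(t) = 72·exp(3·t) and substituting t = log(3)/3, we find a = 216.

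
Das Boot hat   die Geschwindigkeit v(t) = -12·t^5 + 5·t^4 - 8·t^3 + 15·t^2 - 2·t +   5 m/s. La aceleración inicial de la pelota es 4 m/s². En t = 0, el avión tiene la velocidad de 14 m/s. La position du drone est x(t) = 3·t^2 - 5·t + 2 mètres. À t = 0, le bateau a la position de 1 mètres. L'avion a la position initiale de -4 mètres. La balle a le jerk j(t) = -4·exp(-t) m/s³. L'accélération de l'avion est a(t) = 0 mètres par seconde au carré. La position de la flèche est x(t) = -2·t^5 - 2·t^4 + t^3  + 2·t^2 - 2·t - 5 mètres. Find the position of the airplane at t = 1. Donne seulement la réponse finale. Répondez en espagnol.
La respuesta es 10.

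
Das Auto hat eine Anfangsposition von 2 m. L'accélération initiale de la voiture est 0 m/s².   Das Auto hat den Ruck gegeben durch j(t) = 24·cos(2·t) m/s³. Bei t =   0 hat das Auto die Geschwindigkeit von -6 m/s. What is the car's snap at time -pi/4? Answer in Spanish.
Debemos derivar nuestra ecuación de la sacudida j(t) = 24·cos(2·t) 1 vez. Derivando la sacudida, obtenemos el snap: s(t) = -48·sin(2·t). De la ecuación del snap s(t) = -48·sin(2·t), sustituimos t = -pi/4 para obtener s = 48.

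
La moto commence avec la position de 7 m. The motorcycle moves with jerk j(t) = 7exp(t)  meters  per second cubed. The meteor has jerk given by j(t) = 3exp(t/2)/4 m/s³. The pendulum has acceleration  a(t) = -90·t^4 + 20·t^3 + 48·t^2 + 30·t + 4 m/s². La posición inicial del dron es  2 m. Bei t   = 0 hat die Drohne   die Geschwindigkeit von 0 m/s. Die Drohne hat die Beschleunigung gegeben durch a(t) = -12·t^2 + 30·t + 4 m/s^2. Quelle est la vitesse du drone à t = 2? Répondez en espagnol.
Partiendo de la aceleración a(t) = -12·t^2 + 30·t + 4, tomamos 1 integral. La integral de la aceleración es la velocidad. Usando v(0) = 0, obtenemos v(t) = t·(-4·t^2 + 15·t + 4). Tenemos la velocidad v(t) = t·(-4·t^2 + 15·t + 4). Sustituyendo t = 2: v(2) = 36.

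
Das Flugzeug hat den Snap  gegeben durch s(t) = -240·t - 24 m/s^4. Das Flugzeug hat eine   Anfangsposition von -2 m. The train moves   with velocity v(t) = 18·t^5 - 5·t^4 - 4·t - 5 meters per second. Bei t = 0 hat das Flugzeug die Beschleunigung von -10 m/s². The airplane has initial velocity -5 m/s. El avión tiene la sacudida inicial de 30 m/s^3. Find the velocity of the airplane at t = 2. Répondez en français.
Pour résoudre ceci, nous devons prendre 3 primitives de notre équation du snap s(t) = -240·t - 24. En prenant ∫s(t)dt et en appliquant j(0) = 30, nous trouvons j(t) = -120·t^2 - 24·t + 30. En prenant ∫j(t)dt et en appliquant a(0) = -10, nous trouvons a(t) = -40·t^3 - 12·t^2 + 30·t - 10. L'intégrale de l'accélération est la vitesse. En utilisant v(0) = -5, nous obtenons v(t) = -10·t^4 - 4·t^3 + 15·t^2 - 10·t - 5. En utilisant v(t) = -10·t^4 - 4·t^3 + 15·t^2 - 10·t - 5 et en substituant t = 2, nous trouvons v = -157.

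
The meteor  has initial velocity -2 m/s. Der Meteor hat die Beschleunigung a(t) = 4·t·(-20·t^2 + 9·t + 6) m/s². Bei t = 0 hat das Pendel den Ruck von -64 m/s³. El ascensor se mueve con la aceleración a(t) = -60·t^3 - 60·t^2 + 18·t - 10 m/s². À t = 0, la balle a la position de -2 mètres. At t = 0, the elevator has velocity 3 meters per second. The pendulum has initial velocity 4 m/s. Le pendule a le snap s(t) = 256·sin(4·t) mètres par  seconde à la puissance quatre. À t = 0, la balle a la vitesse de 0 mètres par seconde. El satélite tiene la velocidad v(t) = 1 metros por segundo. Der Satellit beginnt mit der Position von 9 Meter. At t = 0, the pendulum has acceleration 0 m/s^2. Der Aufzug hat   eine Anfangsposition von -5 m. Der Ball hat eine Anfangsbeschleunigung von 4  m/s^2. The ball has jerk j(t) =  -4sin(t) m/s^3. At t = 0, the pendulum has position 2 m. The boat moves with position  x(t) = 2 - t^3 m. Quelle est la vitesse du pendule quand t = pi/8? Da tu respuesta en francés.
Nous devons trouver la primitive de notre équation du snap s(t) = 256·sin(4·t) 3 fois. La primitive du snap est le jerk. En utilisant j(0) = -64, nous obtenons j(t) = -64·cos(4·t). En prenant ∫j(t)dt et en appliquant a(0) = 0, nous trouvons a(t) = -16·sin(4·t). En prenant ∫a(t)dt et en appliquant v(0) = 4, nous trouvons v(t) = 4·cos(4·t). De l'équation de la vitesse v(t) = 4·cos(4·t), nous substituons t = pi/8 pour obtenir v = 0.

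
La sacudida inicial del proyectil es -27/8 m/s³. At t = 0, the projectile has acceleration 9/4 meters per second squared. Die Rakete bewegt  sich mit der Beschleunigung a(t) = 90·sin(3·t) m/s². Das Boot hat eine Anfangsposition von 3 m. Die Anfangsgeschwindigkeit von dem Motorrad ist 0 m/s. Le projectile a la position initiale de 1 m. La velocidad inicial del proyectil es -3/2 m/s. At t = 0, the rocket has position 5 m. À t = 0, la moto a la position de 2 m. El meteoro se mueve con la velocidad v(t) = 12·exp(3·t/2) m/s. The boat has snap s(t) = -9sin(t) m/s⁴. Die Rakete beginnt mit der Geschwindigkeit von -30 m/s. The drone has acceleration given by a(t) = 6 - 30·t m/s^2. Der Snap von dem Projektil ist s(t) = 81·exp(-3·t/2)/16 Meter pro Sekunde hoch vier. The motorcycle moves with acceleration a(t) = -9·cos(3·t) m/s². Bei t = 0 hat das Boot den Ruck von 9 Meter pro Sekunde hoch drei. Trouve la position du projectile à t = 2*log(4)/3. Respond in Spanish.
Partiendo del snap s(t) = 81·exp(-3·t/2)/16, tomamos 4 integrales. Integrando el snap y usando la condición inicial j(0) = -27/8, obtenemos j(t) = -27·exp(-3·t/2)/8. Integrando la sacudida y usando la condición inicial a(0) = 9/4, obtenemos a(t) = 9·exp(-3·t/2)/4. Integrando la aceleración y usando la condición inicial v(0) = -3/2, obtenemos v(t) = -3·exp(-3·t/2)/2. Integrando la velocidad y usando la condición inicial x(0) = 1, obtenemos x(t) = exp(-3·t/2). Tenemos la posición x(t) = exp(-3·t/2). Sustituyendo t = 2*log(4)/3: x(2*log(4)/3) = 1/4.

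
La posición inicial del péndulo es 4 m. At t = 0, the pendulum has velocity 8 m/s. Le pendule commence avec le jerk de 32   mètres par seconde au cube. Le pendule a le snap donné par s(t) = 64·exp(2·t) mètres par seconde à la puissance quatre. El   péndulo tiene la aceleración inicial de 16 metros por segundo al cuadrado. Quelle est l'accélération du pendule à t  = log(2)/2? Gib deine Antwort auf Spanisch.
Necesitamos integrar nuestra ecuación del snap s(t) = 64·exp(2·t) 2 veces. Integrando el snap y usando la condición inicial j(0) = 32, obtenemos j(t) = 32·exp(2·t). La integral de la sacudida, con a(0) = 16, da la aceleración: a(t) = 16·exp(2·t). De la ecuación de la aceleración a(t) = 16·exp(2·t), sustituimos t = log(2)/2 para obtener a = 32.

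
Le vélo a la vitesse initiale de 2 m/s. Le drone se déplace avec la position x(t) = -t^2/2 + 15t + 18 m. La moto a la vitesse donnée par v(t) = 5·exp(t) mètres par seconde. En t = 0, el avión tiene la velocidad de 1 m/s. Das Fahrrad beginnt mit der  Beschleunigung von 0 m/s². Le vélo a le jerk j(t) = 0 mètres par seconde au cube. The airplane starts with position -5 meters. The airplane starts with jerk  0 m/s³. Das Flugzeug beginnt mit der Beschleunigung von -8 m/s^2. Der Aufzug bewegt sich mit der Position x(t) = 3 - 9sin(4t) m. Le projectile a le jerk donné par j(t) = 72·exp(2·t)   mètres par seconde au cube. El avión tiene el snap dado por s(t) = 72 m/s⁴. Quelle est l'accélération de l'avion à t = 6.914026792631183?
Pour résoudre ceci, nous devons prendre 2 primitives de notre équation du snap s(t) = 72. En intégrant le snap et en utilisant la condition initiale j(0) = 0, nous obtenons j(t) = 72·t. L'intégrale du jerk est l'accélération. En utilisant a(0) = -8, nous obtenons a(t) = 36·t^2 - 8. Nous avons l'accélération a(t) = 36·t^2 - 8. En substituant t = 6.914026792631183: a(6.914026792631183) = 1712.93559361199.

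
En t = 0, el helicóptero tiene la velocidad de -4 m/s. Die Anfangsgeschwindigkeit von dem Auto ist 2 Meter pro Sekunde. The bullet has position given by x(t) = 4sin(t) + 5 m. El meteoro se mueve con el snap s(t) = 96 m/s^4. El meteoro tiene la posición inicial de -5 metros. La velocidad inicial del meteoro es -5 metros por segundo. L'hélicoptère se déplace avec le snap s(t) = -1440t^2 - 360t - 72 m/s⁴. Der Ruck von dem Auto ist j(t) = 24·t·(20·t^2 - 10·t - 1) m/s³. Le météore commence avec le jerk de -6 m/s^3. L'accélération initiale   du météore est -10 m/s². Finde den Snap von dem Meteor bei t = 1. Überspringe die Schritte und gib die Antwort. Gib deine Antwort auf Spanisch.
El snap en t = 1 es s = 96.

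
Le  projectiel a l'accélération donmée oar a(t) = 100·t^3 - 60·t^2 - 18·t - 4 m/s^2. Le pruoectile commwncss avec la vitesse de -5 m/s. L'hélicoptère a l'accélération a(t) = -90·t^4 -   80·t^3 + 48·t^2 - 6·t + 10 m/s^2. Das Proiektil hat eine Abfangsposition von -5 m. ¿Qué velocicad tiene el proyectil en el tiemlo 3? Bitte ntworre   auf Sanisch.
Debemos encontrar la integral de nuestra ecuación de la aceleración a(t) = 100·t^3 - 60·t^2 - 18·t - 4 1 vez. La antiderivada de la aceleración, con v(0) = -5, da la velocidad: v(t) = 25·t^4 - 20·t^3 - 9·t^2 - 4·t - 5. De la ecuación de la velocidad v(t) = 25·t^4 - 20·t^3 - 9·t^2 - 4·t - 5, sustituimos t = 3 para obtener v = 1387.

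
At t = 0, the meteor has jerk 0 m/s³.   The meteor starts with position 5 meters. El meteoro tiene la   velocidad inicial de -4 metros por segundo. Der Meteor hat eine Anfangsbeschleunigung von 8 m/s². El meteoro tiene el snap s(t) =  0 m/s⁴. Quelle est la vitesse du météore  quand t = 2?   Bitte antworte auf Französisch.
Nous devons intégrer notre équation du snap s(t) = 0 3 fois. L'intégrale du snap, avec j(0) = 0, donne le jerk: j(t) = 0. La primitive du jerk, avec a(0) = 8, donne l'accélération: a(t) = 8. En intégrant l'accélération et en utilisant la condition initiale v(0) = -4, nous obtenons v(t) = 8·t - 4. En utilisant v(t) = 8·t - 4 et en substituant t = 2, nous trouvons v = 12.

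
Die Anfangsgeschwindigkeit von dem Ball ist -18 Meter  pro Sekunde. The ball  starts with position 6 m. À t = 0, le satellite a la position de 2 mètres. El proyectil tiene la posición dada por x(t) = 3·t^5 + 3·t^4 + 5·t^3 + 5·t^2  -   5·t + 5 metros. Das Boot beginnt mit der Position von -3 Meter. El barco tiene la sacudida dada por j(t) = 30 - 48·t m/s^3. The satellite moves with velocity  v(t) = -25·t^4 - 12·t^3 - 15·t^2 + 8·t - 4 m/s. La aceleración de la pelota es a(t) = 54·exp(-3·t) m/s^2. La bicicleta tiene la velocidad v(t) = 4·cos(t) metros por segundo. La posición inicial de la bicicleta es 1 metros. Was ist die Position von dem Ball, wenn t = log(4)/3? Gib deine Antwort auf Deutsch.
Um dies zu lösen, müssen wir 2 Integrale unserer Gleichung für die Beschleunigung a(t) = 54·exp(-3·t) finden. Die Stammfunktion von der Beschleunigung ist die Geschwindigkeit. Mit v(0) = -18 erhalten wir v(t) = -18·exp(-3·t). Durch Integration von der Geschwindigkeit und Verwendung der Anfangsbedingung x(0) = 6, erhalten wir x(t) = 6·exp(-3·t). Mit x(t) = 6·exp(-3·t) und Einsetzen von t = log(4)/3, finden wir x = 3/2.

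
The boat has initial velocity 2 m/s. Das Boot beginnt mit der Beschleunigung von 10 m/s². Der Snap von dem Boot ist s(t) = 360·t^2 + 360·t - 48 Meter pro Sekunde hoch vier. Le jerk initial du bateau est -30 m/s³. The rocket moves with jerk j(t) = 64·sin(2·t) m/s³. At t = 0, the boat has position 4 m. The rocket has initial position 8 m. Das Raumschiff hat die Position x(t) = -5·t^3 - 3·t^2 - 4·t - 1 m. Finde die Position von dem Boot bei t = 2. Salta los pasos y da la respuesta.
Bei t = 2, x = 116.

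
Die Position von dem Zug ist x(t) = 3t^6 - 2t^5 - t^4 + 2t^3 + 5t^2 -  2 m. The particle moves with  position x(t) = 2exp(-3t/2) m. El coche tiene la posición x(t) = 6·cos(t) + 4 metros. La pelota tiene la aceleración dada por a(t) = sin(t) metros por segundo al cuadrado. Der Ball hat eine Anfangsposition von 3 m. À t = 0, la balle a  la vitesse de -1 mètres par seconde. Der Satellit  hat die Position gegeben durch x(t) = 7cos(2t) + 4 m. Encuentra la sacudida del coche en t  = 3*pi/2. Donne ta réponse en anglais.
Starting from position x(t) = 6·cos(t) + 4, we take 3 derivatives. The derivative of position gives velocity: v(t) = -6·sin(t). Taking d/dt of v(t), we find a(t) = -6·cos(t). The derivative of acceleration gives jerk: j(t) = 6·sin(t). Using j(t) = 6·sin(t) and substituting t = 3*pi/2, we find j = -6.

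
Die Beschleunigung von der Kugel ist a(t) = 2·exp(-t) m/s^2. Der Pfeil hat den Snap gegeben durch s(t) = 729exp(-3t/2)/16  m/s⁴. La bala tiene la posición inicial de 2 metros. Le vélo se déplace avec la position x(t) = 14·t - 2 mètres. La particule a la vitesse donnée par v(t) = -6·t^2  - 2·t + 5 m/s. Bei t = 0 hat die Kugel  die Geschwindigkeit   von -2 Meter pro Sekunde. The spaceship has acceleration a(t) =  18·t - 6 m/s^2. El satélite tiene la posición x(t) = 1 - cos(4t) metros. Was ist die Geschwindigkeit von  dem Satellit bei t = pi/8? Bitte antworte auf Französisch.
En partant de la position x(t) = 1 - cos(4·t), nous prenons 1 dérivée. La dérivée de la position donne la vitesse: v(t) = 4·sin(4·t). Nous avons la vitesse v(t) = 4·sin(4·t). En substituant t = pi/8: v(pi/8) = 4.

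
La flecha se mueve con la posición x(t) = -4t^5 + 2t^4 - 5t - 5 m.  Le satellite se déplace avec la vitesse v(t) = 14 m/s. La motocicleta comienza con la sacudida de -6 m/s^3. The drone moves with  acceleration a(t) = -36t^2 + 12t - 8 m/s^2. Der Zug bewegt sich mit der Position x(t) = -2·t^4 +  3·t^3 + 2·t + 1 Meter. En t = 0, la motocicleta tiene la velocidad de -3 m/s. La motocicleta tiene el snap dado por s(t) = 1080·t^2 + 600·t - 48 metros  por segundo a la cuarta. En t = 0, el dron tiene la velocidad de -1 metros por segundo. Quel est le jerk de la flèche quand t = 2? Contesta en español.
Debemos derivar nuestra ecuación de la posición x(t) = -4·t^5 + 2·t^4 - 5·t - 5 3 veces. La derivada de la posición da la velocidad: v(t) = -20·t^4 + 8·t^3 - 5. La derivada de la velocidad da la aceleración: a(t) = -80·t^3 + 24·t^2. Tomando d/dt de a(t), encontramos j(t) = -240·t^2 + 48·t. Usando j(t) = -240·t^2 + 48·t y sustituyendo t = 2, encontramos j = -864.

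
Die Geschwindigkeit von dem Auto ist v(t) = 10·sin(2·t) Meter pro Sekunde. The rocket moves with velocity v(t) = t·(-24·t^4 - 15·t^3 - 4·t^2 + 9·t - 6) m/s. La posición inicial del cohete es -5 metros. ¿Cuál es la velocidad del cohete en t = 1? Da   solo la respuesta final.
La velocidad en t = 1 es v = -40.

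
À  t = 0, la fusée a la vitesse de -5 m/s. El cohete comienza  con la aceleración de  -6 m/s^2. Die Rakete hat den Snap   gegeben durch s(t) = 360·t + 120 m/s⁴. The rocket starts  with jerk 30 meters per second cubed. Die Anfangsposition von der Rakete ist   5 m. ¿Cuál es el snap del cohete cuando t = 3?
Usando s(t) = 360·t + 120 y sustituyendo t = 3, encontramos s = 1200.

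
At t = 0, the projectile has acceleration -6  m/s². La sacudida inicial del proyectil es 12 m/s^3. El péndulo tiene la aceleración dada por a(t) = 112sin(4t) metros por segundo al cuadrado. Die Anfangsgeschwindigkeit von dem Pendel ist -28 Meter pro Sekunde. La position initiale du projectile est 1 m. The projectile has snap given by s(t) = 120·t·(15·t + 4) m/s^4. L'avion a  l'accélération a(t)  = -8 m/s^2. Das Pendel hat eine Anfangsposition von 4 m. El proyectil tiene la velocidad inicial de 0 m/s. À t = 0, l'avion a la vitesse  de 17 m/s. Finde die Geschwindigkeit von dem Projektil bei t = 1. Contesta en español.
Necesitamos integrar nuestra ecuación del snap s(t) = 120·t·(15·t + 4) 3 veces. La integral del snap es la sacudida. Usando j(0) = 12, obtenemos j(t) = 600·t^3 + 240·t^2 + 12. La integral de la sacudida es la aceleración. Usando a(0) = -6, obtenemos a(t) = 150·t^4 + 80·t^3 + 12·t - 6. La antiderivada de la aceleración es la velocidad. Usando v(0) = 0, obtenemos v(t) = 2·t·(15·t^4 + 10·t^3 + 3·t - 3). Usando v(t) = 2·t·(15·t^4 + 10·t^3 + 3·t - 3) y sustituyendo t = 1, encontramos v = 50.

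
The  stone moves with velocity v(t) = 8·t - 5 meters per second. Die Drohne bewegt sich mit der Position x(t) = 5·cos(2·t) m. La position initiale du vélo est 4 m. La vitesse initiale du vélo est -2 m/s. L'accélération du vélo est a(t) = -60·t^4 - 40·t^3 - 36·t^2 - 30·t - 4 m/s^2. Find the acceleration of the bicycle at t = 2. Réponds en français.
Nous avons l'accélération a(t) = -60·t^4 - 40·t^3 - 36·t^2 - 30·t - 4. En substituant t = 2: a(2) = -1488.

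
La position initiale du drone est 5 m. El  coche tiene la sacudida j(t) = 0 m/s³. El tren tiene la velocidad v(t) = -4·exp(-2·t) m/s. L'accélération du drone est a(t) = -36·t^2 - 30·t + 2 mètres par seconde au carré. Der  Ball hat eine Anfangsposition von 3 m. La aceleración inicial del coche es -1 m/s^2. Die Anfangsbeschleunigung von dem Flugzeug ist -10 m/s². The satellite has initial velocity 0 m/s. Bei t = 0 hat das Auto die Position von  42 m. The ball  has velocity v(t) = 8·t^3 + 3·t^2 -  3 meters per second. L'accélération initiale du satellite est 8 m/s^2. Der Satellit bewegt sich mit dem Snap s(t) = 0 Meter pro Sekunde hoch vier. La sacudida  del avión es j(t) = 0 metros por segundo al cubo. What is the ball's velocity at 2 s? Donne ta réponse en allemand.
Aus der Gleichung für die Geschwindigkeit v(t) = 8·t^3 + 3·t^2 - 3, setzen wir t = 2 ein und erhalten v = 73.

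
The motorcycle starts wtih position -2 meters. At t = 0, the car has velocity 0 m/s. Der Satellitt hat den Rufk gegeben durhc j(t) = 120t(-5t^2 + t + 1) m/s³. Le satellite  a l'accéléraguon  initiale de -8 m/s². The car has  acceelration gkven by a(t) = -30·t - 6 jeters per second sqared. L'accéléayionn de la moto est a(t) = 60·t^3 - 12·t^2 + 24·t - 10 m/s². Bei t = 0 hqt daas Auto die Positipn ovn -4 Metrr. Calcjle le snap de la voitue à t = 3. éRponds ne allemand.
Wir müssen unsere Gleichung für die Beschleunigung a(t) = -30·t - 6 2-mal ableiten. Mit d/dt von a(t) finden wir j(t) = -30. Mit d/dt von j(t) finden wir s(t) = 0. Mit s(t) = 0 und Einsetzen von t = 3, finden wir s = 0.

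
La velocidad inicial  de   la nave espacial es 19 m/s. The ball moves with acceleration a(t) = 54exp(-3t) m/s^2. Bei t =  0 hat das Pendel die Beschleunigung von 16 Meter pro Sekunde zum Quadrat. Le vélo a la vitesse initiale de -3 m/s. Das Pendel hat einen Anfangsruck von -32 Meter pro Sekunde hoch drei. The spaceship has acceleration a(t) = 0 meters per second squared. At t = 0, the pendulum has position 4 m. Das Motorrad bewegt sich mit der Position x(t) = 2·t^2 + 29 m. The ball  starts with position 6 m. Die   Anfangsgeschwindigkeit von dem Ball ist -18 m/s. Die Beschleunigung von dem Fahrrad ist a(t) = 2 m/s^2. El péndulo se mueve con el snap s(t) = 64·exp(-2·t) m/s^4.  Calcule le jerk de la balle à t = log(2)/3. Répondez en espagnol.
Debemos derivar nuestra ecuación de la aceleración a(t) = 54·exp(-3·t) 1 vez. Tomando d/dt de a(t), encontramos j(t) = -162·exp(-3·t). Usando j(t) = -162·exp(-3·t) y sustituyendo t = log(2)/3, encontramos j = -81.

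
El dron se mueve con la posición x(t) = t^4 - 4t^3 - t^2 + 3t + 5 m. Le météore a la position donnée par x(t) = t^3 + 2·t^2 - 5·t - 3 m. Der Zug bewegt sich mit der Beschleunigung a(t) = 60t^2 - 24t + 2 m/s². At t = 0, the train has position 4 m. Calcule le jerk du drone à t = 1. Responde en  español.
Debemos derivar nuestra ecuación de la posición x(t) = t^4 - 4·t^3 - t^2 + 3·t + 5 3 veces. Tomando d/dt de x(t), encontramos v(t) = 4·t^3 - 12·t^2 - 2·t + 3. Tomando d/dt de v(t), encontramos a(t) = 12·t^2 - 24·t - 2. Derivando la aceleración, obtenemos la sacudida: j(t) = 24·t - 24. Usando j(t) = 24·t - 24 y sustituyendo t = 1, encontramos j = 0.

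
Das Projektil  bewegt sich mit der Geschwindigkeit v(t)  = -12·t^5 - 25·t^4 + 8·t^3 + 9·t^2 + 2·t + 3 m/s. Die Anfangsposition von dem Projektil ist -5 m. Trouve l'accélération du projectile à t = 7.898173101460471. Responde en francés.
Nous devons dériver notre équation de la vitesse v(t) = -12·t^5 - 25·t^4 + 8·t^3 + 9·t^2 + 2·t + 3 1 fois. En prenant d/dt de v(t), nous trouvons a(t) = -60·t^4 - 100·t^3 + 24·t^2 + 18·t + 2. Nous avons l'accélération a(t) = -60·t^4 - 100·t^3 + 24·t^2 + 18·t + 2. En substituant t = 7.898173101460471: a(7.898173101460471) = -281112.773692443.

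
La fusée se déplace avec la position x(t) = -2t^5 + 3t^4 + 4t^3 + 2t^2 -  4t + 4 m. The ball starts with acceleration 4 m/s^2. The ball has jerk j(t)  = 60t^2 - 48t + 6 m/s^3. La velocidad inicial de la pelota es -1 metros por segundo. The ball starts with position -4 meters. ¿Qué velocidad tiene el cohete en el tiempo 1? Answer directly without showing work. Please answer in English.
The velocity at t = 1 is v = 14.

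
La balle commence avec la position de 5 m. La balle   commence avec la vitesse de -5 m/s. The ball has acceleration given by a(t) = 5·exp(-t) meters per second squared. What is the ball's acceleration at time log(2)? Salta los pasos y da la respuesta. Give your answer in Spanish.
En t = log(2), a = 5/2.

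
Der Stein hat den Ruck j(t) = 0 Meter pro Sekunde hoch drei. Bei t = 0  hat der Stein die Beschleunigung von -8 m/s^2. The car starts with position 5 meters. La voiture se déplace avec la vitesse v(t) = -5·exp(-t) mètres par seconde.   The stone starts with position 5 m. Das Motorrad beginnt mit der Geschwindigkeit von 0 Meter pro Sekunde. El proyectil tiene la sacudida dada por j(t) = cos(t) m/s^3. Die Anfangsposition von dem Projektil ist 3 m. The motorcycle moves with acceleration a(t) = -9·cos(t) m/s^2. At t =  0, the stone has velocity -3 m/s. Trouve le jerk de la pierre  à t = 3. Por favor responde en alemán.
Aus der Gleichung für den Ruck j(t) = 0, setzen wir t = 3 ein und erhalten j = 0.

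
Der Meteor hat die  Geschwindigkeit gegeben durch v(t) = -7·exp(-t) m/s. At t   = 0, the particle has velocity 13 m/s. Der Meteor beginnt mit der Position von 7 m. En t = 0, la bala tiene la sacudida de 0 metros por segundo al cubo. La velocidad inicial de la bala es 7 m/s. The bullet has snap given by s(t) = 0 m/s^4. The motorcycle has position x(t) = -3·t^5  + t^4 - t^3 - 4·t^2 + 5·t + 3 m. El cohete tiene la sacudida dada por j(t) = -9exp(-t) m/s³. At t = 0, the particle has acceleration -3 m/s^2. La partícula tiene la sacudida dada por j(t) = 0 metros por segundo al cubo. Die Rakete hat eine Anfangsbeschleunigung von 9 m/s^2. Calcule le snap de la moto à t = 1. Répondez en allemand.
Um dies zu lösen, müssen wir 4 Ableitungen unserer Gleichung für die Position x(t) = -3·t^5 + t^4 - t^3 - 4·t^2 + 5·t + 3 nehmen. Mit d/dt von x(t) finden wir v(t) = -15·t^4 + 4·t^3 - 3·t^2 - 8·t + 5. Mit d/dt von v(t) finden wir a(t) = -60·t^3 + 12·t^2 - 6·t - 8. Mit d/dt von a(t) finden wir j(t) = -180·t^2 + 24·t - 6. Mit d/dt von j(t) finden wir s(t) = 24 - 360·t. Aus der Gleichung für den Snap s(t) = 24 - 360·t, setzen wir t = 1 ein und erhalten s = -336.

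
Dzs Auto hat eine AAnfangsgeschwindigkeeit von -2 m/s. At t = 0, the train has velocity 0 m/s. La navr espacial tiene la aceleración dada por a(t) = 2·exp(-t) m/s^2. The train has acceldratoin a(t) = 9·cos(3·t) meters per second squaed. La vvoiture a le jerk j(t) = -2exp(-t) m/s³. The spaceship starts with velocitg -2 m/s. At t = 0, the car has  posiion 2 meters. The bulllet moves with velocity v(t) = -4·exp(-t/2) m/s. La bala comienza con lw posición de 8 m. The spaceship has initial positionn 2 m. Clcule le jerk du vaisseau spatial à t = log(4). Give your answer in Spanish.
Para resolver esto, necesitamos tomar 1 derivada de nuestra ecuación de la aceleración a(t) = 2·exp(-t). Tomando d/dt de a(t), encontramos j(t) = -2·exp(-t). Tenemos la sacudida j(t) = -2·exp(-t). Sustituyendo t = log(4): j(log(4)) = -1/2.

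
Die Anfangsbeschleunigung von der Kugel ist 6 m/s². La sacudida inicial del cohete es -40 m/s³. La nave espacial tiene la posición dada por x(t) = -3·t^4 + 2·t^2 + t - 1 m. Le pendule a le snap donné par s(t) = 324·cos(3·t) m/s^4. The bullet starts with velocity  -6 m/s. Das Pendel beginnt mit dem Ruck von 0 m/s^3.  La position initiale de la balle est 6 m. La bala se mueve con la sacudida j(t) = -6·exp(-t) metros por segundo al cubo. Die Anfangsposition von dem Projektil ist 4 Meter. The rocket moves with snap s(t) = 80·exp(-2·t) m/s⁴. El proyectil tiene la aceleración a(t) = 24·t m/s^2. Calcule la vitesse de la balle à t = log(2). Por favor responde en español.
Debemos encontrar la antiderivada de nuestra ecuación de la sacudida j(t) = -6·exp(-t) 2 veces. Integrando la sacudida y usando la condición inicial a(0) = 6, obtenemos a(t) = 6·exp(-t). Tomando ∫a(t)dt y aplicando v(0) = -6, encontramos v(t) = -6·exp(-t). De la ecuación de la velocidad v(t) = -6·exp(-t), sustituimos t = log(2) para obtener v = -3.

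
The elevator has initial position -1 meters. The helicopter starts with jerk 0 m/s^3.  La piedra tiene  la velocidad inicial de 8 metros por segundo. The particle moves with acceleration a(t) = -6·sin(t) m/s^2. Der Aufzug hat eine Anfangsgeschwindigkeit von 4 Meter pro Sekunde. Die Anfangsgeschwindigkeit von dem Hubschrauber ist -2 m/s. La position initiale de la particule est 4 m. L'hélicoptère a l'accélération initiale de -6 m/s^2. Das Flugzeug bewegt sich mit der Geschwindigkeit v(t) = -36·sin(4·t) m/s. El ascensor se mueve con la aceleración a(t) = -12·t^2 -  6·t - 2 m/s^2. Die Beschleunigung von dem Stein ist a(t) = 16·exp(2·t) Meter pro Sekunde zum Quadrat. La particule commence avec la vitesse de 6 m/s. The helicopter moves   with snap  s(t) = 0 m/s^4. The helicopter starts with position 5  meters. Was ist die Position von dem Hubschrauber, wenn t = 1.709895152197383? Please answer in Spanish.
Partiendo del snap s(t) = 0, tomamos 4 integrales. La integral del snap, con j(0) = 0, da la sacudida: j(t) = 0. La antiderivada de la sacudida es la aceleración. Usando a(0) = -6, obtenemos a(t) = -6. La integral de la aceleración, con v(0) = -2, da la velocidad: v(t) = -6·t - 2. Tomando ∫v(t)dt y aplicando x(0) = 5, encontramos x(t) = -3·t^2 - 2·t + 5. De la ecuación de la posición x(t) = -3·t^2 - 2·t + 5, sustituimos t = 1.709895152197383 para obtener x = -7.19101459891910.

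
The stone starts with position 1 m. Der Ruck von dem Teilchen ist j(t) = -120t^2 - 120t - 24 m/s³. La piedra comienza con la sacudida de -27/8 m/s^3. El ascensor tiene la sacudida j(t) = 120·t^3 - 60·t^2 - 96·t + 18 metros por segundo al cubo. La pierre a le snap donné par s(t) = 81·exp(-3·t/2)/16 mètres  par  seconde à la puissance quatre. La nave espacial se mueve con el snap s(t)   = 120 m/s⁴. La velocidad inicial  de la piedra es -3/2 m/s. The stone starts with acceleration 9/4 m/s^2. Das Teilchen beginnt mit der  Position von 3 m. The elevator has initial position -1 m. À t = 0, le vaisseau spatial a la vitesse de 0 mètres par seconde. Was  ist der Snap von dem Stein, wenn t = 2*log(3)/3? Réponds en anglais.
Using s(t) = 81·exp(-3·t/2)/16 and substituting t = 2*log(3)/3, we find s = 27/16.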